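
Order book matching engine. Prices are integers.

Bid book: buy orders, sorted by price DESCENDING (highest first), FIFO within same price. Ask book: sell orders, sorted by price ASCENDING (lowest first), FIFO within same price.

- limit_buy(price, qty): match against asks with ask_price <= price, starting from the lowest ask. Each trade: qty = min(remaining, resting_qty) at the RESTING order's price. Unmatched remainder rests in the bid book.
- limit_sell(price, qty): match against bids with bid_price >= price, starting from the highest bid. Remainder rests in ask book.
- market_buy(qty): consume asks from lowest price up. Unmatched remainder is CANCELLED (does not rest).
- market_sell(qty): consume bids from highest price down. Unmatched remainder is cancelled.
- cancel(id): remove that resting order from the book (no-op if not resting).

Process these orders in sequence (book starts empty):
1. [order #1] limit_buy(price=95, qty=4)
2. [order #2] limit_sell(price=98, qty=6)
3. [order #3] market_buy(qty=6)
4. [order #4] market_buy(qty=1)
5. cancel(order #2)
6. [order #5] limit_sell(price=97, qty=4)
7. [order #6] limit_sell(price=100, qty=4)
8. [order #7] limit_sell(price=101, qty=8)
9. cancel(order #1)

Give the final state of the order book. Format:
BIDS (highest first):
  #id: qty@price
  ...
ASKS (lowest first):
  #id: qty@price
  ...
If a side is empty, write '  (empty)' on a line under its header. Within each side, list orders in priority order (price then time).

Answer: BIDS (highest first):
  (empty)
ASKS (lowest first):
  #5: 4@97
  #6: 4@100
  #7: 8@101

Derivation:
After op 1 [order #1] limit_buy(price=95, qty=4): fills=none; bids=[#1:4@95] asks=[-]
After op 2 [order #2] limit_sell(price=98, qty=6): fills=none; bids=[#1:4@95] asks=[#2:6@98]
After op 3 [order #3] market_buy(qty=6): fills=#3x#2:6@98; bids=[#1:4@95] asks=[-]
After op 4 [order #4] market_buy(qty=1): fills=none; bids=[#1:4@95] asks=[-]
After op 5 cancel(order #2): fills=none; bids=[#1:4@95] asks=[-]
After op 6 [order #5] limit_sell(price=97, qty=4): fills=none; bids=[#1:4@95] asks=[#5:4@97]
After op 7 [order #6] limit_sell(price=100, qty=4): fills=none; bids=[#1:4@95] asks=[#5:4@97 #6:4@100]
After op 8 [order #7] limit_sell(price=101, qty=8): fills=none; bids=[#1:4@95] asks=[#5:4@97 #6:4@100 #7:8@101]
After op 9 cancel(order #1): fills=none; bids=[-] asks=[#5:4@97 #6:4@100 #7:8@101]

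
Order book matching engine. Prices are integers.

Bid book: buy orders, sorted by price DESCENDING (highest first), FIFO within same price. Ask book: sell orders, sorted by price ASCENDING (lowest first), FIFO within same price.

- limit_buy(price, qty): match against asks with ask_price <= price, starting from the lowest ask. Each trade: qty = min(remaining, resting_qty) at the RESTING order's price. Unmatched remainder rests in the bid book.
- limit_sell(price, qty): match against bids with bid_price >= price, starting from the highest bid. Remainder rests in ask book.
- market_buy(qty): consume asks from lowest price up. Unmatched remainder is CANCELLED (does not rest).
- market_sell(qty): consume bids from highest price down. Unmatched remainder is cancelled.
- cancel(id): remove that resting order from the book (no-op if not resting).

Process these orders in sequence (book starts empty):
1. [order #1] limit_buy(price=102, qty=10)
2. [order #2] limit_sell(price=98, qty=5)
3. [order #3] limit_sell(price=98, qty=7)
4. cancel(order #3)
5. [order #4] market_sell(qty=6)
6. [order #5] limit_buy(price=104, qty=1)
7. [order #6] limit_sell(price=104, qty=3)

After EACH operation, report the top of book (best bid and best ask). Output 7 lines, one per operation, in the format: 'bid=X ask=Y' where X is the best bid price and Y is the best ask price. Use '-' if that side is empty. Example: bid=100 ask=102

After op 1 [order #1] limit_buy(price=102, qty=10): fills=none; bids=[#1:10@102] asks=[-]
After op 2 [order #2] limit_sell(price=98, qty=5): fills=#1x#2:5@102; bids=[#1:5@102] asks=[-]
After op 3 [order #3] limit_sell(price=98, qty=7): fills=#1x#3:5@102; bids=[-] asks=[#3:2@98]
After op 4 cancel(order #3): fills=none; bids=[-] asks=[-]
After op 5 [order #4] market_sell(qty=6): fills=none; bids=[-] asks=[-]
After op 6 [order #5] limit_buy(price=104, qty=1): fills=none; bids=[#5:1@104] asks=[-]
After op 7 [order #6] limit_sell(price=104, qty=3): fills=#5x#6:1@104; bids=[-] asks=[#6:2@104]

Answer: bid=102 ask=-
bid=102 ask=-
bid=- ask=98
bid=- ask=-
bid=- ask=-
bid=104 ask=-
bid=- ask=104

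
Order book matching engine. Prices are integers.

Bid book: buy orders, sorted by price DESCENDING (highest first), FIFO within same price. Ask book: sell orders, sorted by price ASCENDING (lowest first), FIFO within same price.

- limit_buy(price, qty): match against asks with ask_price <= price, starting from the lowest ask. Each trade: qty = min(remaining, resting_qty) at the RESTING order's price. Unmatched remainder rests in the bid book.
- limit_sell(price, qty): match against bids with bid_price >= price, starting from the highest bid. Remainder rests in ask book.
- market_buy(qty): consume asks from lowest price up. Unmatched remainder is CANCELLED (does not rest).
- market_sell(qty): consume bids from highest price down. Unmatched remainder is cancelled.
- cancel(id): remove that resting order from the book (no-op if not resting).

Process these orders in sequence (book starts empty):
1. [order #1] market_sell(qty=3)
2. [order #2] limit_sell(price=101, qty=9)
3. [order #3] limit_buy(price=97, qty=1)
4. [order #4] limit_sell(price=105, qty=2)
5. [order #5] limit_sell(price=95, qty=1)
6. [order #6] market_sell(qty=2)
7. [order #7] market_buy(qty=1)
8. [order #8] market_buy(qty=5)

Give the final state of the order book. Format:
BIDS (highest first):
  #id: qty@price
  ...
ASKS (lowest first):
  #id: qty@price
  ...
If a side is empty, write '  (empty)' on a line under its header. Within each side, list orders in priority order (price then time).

Answer: BIDS (highest first):
  (empty)
ASKS (lowest first):
  #2: 3@101
  #4: 2@105

Derivation:
After op 1 [order #1] market_sell(qty=3): fills=none; bids=[-] asks=[-]
After op 2 [order #2] limit_sell(price=101, qty=9): fills=none; bids=[-] asks=[#2:9@101]
After op 3 [order #3] limit_buy(price=97, qty=1): fills=none; bids=[#3:1@97] asks=[#2:9@101]
After op 4 [order #4] limit_sell(price=105, qty=2): fills=none; bids=[#3:1@97] asks=[#2:9@101 #4:2@105]
After op 5 [order #5] limit_sell(price=95, qty=1): fills=#3x#5:1@97; bids=[-] asks=[#2:9@101 #4:2@105]
After op 6 [order #6] market_sell(qty=2): fills=none; bids=[-] asks=[#2:9@101 #4:2@105]
After op 7 [order #7] market_buy(qty=1): fills=#7x#2:1@101; bids=[-] asks=[#2:8@101 #4:2@105]
After op 8 [order #8] market_buy(qty=5): fills=#8x#2:5@101; bids=[-] asks=[#2:3@101 #4:2@105]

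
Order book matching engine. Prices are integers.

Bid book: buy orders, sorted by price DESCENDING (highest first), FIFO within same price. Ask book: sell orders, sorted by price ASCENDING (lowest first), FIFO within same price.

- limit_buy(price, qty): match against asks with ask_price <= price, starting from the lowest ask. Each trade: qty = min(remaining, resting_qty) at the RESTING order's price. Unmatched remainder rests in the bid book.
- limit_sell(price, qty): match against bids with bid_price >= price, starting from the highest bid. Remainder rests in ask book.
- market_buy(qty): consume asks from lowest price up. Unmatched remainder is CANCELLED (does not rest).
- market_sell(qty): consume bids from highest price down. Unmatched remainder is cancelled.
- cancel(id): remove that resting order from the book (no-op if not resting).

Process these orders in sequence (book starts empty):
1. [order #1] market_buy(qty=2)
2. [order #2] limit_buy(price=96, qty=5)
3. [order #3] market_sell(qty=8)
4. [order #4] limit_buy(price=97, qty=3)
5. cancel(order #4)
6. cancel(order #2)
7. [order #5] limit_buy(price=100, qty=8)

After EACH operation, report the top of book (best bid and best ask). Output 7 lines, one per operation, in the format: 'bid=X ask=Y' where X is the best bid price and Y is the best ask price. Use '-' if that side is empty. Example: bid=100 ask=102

After op 1 [order #1] market_buy(qty=2): fills=none; bids=[-] asks=[-]
After op 2 [order #2] limit_buy(price=96, qty=5): fills=none; bids=[#2:5@96] asks=[-]
After op 3 [order #3] market_sell(qty=8): fills=#2x#3:5@96; bids=[-] asks=[-]
After op 4 [order #4] limit_buy(price=97, qty=3): fills=none; bids=[#4:3@97] asks=[-]
After op 5 cancel(order #4): fills=none; bids=[-] asks=[-]
After op 6 cancel(order #2): fills=none; bids=[-] asks=[-]
After op 7 [order #5] limit_buy(price=100, qty=8): fills=none; bids=[#5:8@100] asks=[-]

Answer: bid=- ask=-
bid=96 ask=-
bid=- ask=-
bid=97 ask=-
bid=- ask=-
bid=- ask=-
bid=100 ask=-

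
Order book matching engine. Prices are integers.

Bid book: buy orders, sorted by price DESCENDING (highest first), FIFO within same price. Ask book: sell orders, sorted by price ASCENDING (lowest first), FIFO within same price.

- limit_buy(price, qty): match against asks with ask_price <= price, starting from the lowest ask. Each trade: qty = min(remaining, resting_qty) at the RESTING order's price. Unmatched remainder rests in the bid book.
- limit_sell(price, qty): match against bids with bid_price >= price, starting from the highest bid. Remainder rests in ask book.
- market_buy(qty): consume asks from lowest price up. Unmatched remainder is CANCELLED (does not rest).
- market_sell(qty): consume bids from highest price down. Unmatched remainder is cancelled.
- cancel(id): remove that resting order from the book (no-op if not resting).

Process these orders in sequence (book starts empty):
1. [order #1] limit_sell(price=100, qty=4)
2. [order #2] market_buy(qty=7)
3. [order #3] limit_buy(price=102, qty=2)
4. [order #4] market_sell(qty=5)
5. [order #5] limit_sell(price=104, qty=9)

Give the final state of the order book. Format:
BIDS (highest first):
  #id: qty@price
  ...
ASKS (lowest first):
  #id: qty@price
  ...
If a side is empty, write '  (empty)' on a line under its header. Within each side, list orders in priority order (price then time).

After op 1 [order #1] limit_sell(price=100, qty=4): fills=none; bids=[-] asks=[#1:4@100]
After op 2 [order #2] market_buy(qty=7): fills=#2x#1:4@100; bids=[-] asks=[-]
After op 3 [order #3] limit_buy(price=102, qty=2): fills=none; bids=[#3:2@102] asks=[-]
After op 4 [order #4] market_sell(qty=5): fills=#3x#4:2@102; bids=[-] asks=[-]
After op 5 [order #5] limit_sell(price=104, qty=9): fills=none; bids=[-] asks=[#5:9@104]

Answer: BIDS (highest first):
  (empty)
ASKS (lowest first):
  #5: 9@104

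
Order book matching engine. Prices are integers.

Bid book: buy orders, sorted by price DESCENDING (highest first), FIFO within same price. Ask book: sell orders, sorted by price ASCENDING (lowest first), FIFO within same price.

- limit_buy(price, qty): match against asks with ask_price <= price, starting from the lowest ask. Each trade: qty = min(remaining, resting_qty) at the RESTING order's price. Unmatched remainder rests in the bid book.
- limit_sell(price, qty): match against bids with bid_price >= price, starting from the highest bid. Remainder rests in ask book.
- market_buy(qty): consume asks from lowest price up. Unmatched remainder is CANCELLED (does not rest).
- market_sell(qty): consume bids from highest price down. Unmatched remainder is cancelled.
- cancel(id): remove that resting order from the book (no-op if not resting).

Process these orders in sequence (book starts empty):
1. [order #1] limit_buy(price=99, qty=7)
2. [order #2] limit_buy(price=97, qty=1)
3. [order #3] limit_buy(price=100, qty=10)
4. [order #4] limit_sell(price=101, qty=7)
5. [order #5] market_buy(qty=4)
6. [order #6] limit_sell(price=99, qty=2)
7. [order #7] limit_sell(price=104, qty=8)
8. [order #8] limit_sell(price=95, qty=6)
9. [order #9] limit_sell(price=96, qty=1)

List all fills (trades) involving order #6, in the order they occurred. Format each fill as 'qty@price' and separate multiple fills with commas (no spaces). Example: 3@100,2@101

After op 1 [order #1] limit_buy(price=99, qty=7): fills=none; bids=[#1:7@99] asks=[-]
After op 2 [order #2] limit_buy(price=97, qty=1): fills=none; bids=[#1:7@99 #2:1@97] asks=[-]
After op 3 [order #3] limit_buy(price=100, qty=10): fills=none; bids=[#3:10@100 #1:7@99 #2:1@97] asks=[-]
After op 4 [order #4] limit_sell(price=101, qty=7): fills=none; bids=[#3:10@100 #1:7@99 #2:1@97] asks=[#4:7@101]
After op 5 [order #5] market_buy(qty=4): fills=#5x#4:4@101; bids=[#3:10@100 #1:7@99 #2:1@97] asks=[#4:3@101]
After op 6 [order #6] limit_sell(price=99, qty=2): fills=#3x#6:2@100; bids=[#3:8@100 #1:7@99 #2:1@97] asks=[#4:3@101]
After op 7 [order #7] limit_sell(price=104, qty=8): fills=none; bids=[#3:8@100 #1:7@99 #2:1@97] asks=[#4:3@101 #7:8@104]
After op 8 [order #8] limit_sell(price=95, qty=6): fills=#3x#8:6@100; bids=[#3:2@100 #1:7@99 #2:1@97] asks=[#4:3@101 #7:8@104]
After op 9 [order #9] limit_sell(price=96, qty=1): fills=#3x#9:1@100; bids=[#3:1@100 #1:7@99 #2:1@97] asks=[#4:3@101 #7:8@104]

Answer: 2@100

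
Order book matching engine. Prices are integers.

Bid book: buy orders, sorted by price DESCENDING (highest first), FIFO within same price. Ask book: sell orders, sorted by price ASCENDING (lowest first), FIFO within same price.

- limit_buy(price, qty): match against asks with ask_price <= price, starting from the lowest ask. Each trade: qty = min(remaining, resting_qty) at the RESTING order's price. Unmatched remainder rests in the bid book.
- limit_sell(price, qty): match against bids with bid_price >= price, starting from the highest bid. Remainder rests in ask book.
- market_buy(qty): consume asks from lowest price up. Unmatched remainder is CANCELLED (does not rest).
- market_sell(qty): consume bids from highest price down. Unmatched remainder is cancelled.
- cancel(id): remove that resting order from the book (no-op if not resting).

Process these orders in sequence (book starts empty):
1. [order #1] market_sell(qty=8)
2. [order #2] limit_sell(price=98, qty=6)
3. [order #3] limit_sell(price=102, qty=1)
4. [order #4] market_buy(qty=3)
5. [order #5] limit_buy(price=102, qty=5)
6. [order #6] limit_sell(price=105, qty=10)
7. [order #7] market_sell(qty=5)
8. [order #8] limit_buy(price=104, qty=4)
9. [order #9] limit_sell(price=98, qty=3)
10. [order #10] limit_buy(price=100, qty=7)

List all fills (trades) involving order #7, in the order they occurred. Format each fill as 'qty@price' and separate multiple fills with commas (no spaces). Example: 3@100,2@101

After op 1 [order #1] market_sell(qty=8): fills=none; bids=[-] asks=[-]
After op 2 [order #2] limit_sell(price=98, qty=6): fills=none; bids=[-] asks=[#2:6@98]
After op 3 [order #3] limit_sell(price=102, qty=1): fills=none; bids=[-] asks=[#2:6@98 #3:1@102]
After op 4 [order #4] market_buy(qty=3): fills=#4x#2:3@98; bids=[-] asks=[#2:3@98 #3:1@102]
After op 5 [order #5] limit_buy(price=102, qty=5): fills=#5x#2:3@98 #5x#3:1@102; bids=[#5:1@102] asks=[-]
After op 6 [order #6] limit_sell(price=105, qty=10): fills=none; bids=[#5:1@102] asks=[#6:10@105]
After op 7 [order #7] market_sell(qty=5): fills=#5x#7:1@102; bids=[-] asks=[#6:10@105]
After op 8 [order #8] limit_buy(price=104, qty=4): fills=none; bids=[#8:4@104] asks=[#6:10@105]
After op 9 [order #9] limit_sell(price=98, qty=3): fills=#8x#9:3@104; bids=[#8:1@104] asks=[#6:10@105]
After op 10 [order #10] limit_buy(price=100, qty=7): fills=none; bids=[#8:1@104 #10:7@100] asks=[#6:10@105]

Answer: 1@102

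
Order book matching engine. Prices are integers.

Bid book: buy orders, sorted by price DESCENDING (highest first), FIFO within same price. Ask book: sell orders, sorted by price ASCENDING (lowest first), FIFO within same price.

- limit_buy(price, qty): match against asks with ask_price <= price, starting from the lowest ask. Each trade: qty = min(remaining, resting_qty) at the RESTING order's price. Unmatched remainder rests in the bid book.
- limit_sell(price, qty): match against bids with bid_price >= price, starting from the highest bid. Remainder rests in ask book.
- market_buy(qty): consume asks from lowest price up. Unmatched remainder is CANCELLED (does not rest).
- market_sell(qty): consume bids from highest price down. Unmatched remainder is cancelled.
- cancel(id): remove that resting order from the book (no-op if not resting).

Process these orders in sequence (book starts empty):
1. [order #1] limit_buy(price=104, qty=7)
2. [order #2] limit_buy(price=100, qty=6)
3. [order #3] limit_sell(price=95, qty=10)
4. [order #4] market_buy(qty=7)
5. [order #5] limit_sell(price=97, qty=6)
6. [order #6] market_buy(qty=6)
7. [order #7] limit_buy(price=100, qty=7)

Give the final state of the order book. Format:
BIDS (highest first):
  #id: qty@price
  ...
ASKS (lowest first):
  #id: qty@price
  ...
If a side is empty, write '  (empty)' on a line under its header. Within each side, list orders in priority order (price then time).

Answer: BIDS (highest first):
  #7: 7@100
ASKS (lowest first):
  (empty)

Derivation:
After op 1 [order #1] limit_buy(price=104, qty=7): fills=none; bids=[#1:7@104] asks=[-]
After op 2 [order #2] limit_buy(price=100, qty=6): fills=none; bids=[#1:7@104 #2:6@100] asks=[-]
After op 3 [order #3] limit_sell(price=95, qty=10): fills=#1x#3:7@104 #2x#3:3@100; bids=[#2:3@100] asks=[-]
After op 4 [order #4] market_buy(qty=7): fills=none; bids=[#2:3@100] asks=[-]
After op 5 [order #5] limit_sell(price=97, qty=6): fills=#2x#5:3@100; bids=[-] asks=[#5:3@97]
After op 6 [order #6] market_buy(qty=6): fills=#6x#5:3@97; bids=[-] asks=[-]
After op 7 [order #7] limit_buy(price=100, qty=7): fills=none; bids=[#7:7@100] asks=[-]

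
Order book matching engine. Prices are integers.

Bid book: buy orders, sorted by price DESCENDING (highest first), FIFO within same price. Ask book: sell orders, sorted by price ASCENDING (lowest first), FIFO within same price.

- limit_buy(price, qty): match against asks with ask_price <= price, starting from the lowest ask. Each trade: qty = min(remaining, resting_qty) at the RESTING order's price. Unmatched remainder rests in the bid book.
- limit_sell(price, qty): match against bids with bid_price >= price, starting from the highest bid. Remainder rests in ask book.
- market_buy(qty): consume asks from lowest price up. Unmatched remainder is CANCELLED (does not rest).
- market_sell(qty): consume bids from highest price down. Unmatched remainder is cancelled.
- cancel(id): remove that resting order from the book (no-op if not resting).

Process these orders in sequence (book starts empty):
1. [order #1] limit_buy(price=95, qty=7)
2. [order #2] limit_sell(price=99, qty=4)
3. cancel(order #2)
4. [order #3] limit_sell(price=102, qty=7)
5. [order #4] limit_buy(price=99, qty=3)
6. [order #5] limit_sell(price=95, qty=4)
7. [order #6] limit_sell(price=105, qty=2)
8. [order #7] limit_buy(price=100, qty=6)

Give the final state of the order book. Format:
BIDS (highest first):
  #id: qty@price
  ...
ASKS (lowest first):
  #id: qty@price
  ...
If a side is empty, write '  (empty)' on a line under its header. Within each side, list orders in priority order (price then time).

After op 1 [order #1] limit_buy(price=95, qty=7): fills=none; bids=[#1:7@95] asks=[-]
After op 2 [order #2] limit_sell(price=99, qty=4): fills=none; bids=[#1:7@95] asks=[#2:4@99]
After op 3 cancel(order #2): fills=none; bids=[#1:7@95] asks=[-]
After op 4 [order #3] limit_sell(price=102, qty=7): fills=none; bids=[#1:7@95] asks=[#3:7@102]
After op 5 [order #4] limit_buy(price=99, qty=3): fills=none; bids=[#4:3@99 #1:7@95] asks=[#3:7@102]
After op 6 [order #5] limit_sell(price=95, qty=4): fills=#4x#5:3@99 #1x#5:1@95; bids=[#1:6@95] asks=[#3:7@102]
After op 7 [order #6] limit_sell(price=105, qty=2): fills=none; bids=[#1:6@95] asks=[#3:7@102 #6:2@105]
After op 8 [order #7] limit_buy(price=100, qty=6): fills=none; bids=[#7:6@100 #1:6@95] asks=[#3:7@102 #6:2@105]

Answer: BIDS (highest first):
  #7: 6@100
  #1: 6@95
ASKS (lowest first):
  #3: 7@102
  #6: 2@105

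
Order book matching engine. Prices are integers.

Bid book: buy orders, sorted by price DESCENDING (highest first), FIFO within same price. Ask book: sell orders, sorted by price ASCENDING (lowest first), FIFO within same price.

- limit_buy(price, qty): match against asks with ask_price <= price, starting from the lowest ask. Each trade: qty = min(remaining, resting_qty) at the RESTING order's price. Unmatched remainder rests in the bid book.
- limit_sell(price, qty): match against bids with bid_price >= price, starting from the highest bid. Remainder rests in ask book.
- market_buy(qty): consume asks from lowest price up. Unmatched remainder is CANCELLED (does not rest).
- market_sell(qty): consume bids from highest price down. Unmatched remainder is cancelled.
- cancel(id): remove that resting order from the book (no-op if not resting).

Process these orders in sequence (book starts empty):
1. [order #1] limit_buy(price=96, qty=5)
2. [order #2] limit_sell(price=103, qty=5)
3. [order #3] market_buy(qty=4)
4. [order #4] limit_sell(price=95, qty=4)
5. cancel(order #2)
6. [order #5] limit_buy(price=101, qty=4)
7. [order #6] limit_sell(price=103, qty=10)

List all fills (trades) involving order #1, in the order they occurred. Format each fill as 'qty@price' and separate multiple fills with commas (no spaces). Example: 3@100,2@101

After op 1 [order #1] limit_buy(price=96, qty=5): fills=none; bids=[#1:5@96] asks=[-]
After op 2 [order #2] limit_sell(price=103, qty=5): fills=none; bids=[#1:5@96] asks=[#2:5@103]
After op 3 [order #3] market_buy(qty=4): fills=#3x#2:4@103; bids=[#1:5@96] asks=[#2:1@103]
After op 4 [order #4] limit_sell(price=95, qty=4): fills=#1x#4:4@96; bids=[#1:1@96] asks=[#2:1@103]
After op 5 cancel(order #2): fills=none; bids=[#1:1@96] asks=[-]
After op 6 [order #5] limit_buy(price=101, qty=4): fills=none; bids=[#5:4@101 #1:1@96] asks=[-]
After op 7 [order #6] limit_sell(price=103, qty=10): fills=none; bids=[#5:4@101 #1:1@96] asks=[#6:10@103]

Answer: 4@96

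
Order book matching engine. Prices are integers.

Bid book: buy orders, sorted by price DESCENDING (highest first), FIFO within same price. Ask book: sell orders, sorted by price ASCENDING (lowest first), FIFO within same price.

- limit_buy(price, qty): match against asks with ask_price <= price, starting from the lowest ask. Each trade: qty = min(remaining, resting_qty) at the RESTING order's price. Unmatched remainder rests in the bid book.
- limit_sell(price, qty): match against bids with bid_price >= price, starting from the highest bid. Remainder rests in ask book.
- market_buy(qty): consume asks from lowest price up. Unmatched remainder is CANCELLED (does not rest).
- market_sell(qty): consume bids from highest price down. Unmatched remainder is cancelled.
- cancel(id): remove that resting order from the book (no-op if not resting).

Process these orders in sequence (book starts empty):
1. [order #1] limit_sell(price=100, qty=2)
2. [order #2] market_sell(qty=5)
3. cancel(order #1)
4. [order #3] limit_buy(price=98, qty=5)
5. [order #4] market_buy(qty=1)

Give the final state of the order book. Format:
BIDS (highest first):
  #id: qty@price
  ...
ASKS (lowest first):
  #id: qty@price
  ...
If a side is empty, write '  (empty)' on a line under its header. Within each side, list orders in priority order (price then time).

Answer: BIDS (highest first):
  #3: 5@98
ASKS (lowest first):
  (empty)

Derivation:
After op 1 [order #1] limit_sell(price=100, qty=2): fills=none; bids=[-] asks=[#1:2@100]
After op 2 [order #2] market_sell(qty=5): fills=none; bids=[-] asks=[#1:2@100]
After op 3 cancel(order #1): fills=none; bids=[-] asks=[-]
After op 4 [order #3] limit_buy(price=98, qty=5): fills=none; bids=[#3:5@98] asks=[-]
After op 5 [order #4] market_buy(qty=1): fills=none; bids=[#3:5@98] asks=[-]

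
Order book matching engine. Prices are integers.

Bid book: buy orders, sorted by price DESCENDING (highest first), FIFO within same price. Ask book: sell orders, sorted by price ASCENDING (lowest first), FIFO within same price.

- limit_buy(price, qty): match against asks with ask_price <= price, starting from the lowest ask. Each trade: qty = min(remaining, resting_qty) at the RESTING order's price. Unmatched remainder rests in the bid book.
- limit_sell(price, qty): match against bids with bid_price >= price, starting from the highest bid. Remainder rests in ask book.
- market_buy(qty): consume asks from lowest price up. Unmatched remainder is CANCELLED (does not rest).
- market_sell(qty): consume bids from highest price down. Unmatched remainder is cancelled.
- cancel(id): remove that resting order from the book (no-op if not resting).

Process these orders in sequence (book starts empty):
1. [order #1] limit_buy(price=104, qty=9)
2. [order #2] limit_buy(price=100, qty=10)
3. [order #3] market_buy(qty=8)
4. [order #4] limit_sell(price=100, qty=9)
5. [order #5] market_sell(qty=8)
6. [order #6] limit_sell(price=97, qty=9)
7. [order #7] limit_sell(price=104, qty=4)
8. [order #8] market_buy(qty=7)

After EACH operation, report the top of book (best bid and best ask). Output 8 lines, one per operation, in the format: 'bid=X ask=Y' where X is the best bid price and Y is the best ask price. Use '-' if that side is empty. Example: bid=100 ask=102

After op 1 [order #1] limit_buy(price=104, qty=9): fills=none; bids=[#1:9@104] asks=[-]
After op 2 [order #2] limit_buy(price=100, qty=10): fills=none; bids=[#1:9@104 #2:10@100] asks=[-]
After op 3 [order #3] market_buy(qty=8): fills=none; bids=[#1:9@104 #2:10@100] asks=[-]
After op 4 [order #4] limit_sell(price=100, qty=9): fills=#1x#4:9@104; bids=[#2:10@100] asks=[-]
After op 5 [order #5] market_sell(qty=8): fills=#2x#5:8@100; bids=[#2:2@100] asks=[-]
After op 6 [order #6] limit_sell(price=97, qty=9): fills=#2x#6:2@100; bids=[-] asks=[#6:7@97]
After op 7 [order #7] limit_sell(price=104, qty=4): fills=none; bids=[-] asks=[#6:7@97 #7:4@104]
After op 8 [order #8] market_buy(qty=7): fills=#8x#6:7@97; bids=[-] asks=[#7:4@104]

Answer: bid=104 ask=-
bid=104 ask=-
bid=104 ask=-
bid=100 ask=-
bid=100 ask=-
bid=- ask=97
bid=- ask=97
bid=- ask=104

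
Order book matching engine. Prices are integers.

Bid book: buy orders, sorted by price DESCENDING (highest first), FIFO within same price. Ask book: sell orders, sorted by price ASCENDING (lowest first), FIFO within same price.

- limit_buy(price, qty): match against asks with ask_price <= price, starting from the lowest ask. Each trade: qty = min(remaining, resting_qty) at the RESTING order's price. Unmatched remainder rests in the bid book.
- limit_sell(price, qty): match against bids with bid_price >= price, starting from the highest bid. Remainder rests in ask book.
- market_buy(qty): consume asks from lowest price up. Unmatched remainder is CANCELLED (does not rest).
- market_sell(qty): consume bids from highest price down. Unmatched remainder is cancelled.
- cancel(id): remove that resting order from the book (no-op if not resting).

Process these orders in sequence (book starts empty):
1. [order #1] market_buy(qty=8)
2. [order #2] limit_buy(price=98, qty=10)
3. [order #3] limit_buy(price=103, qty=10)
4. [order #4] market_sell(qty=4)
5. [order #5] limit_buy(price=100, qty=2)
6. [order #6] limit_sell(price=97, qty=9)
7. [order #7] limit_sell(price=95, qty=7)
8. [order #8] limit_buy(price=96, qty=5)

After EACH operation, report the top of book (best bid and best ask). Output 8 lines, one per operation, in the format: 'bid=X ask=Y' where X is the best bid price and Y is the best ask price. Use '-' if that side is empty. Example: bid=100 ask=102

After op 1 [order #1] market_buy(qty=8): fills=none; bids=[-] asks=[-]
After op 2 [order #2] limit_buy(price=98, qty=10): fills=none; bids=[#2:10@98] asks=[-]
After op 3 [order #3] limit_buy(price=103, qty=10): fills=none; bids=[#3:10@103 #2:10@98] asks=[-]
After op 4 [order #4] market_sell(qty=4): fills=#3x#4:4@103; bids=[#3:6@103 #2:10@98] asks=[-]
After op 5 [order #5] limit_buy(price=100, qty=2): fills=none; bids=[#3:6@103 #5:2@100 #2:10@98] asks=[-]
After op 6 [order #6] limit_sell(price=97, qty=9): fills=#3x#6:6@103 #5x#6:2@100 #2x#6:1@98; bids=[#2:9@98] asks=[-]
After op 7 [order #7] limit_sell(price=95, qty=7): fills=#2x#7:7@98; bids=[#2:2@98] asks=[-]
After op 8 [order #8] limit_buy(price=96, qty=5): fills=none; bids=[#2:2@98 #8:5@96] asks=[-]

Answer: bid=- ask=-
bid=98 ask=-
bid=103 ask=-
bid=103 ask=-
bid=103 ask=-
bid=98 ask=-
bid=98 ask=-
bid=98 ask=-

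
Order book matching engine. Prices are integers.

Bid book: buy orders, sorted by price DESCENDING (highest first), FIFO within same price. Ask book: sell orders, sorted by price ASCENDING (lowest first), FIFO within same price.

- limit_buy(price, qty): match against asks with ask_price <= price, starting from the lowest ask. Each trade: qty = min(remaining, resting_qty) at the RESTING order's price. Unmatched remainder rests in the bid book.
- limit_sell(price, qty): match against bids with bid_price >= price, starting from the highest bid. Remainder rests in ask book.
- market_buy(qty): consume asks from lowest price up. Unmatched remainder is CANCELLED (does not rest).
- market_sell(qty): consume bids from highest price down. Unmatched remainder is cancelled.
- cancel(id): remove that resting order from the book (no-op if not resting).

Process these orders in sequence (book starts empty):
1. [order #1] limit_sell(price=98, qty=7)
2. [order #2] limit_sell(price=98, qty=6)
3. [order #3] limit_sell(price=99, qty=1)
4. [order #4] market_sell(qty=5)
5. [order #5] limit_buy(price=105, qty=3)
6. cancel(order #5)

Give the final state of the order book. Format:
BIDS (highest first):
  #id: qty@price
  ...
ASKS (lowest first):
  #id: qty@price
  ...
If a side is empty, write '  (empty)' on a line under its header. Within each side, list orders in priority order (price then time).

Answer: BIDS (highest first):
  (empty)
ASKS (lowest first):
  #1: 4@98
  #2: 6@98
  #3: 1@99

Derivation:
After op 1 [order #1] limit_sell(price=98, qty=7): fills=none; bids=[-] asks=[#1:7@98]
After op 2 [order #2] limit_sell(price=98, qty=6): fills=none; bids=[-] asks=[#1:7@98 #2:6@98]
After op 3 [order #3] limit_sell(price=99, qty=1): fills=none; bids=[-] asks=[#1:7@98 #2:6@98 #3:1@99]
After op 4 [order #4] market_sell(qty=5): fills=none; bids=[-] asks=[#1:7@98 #2:6@98 #3:1@99]
After op 5 [order #5] limit_buy(price=105, qty=3): fills=#5x#1:3@98; bids=[-] asks=[#1:4@98 #2:6@98 #3:1@99]
After op 6 cancel(order #5): fills=none; bids=[-] asks=[#1:4@98 #2:6@98 #3:1@99]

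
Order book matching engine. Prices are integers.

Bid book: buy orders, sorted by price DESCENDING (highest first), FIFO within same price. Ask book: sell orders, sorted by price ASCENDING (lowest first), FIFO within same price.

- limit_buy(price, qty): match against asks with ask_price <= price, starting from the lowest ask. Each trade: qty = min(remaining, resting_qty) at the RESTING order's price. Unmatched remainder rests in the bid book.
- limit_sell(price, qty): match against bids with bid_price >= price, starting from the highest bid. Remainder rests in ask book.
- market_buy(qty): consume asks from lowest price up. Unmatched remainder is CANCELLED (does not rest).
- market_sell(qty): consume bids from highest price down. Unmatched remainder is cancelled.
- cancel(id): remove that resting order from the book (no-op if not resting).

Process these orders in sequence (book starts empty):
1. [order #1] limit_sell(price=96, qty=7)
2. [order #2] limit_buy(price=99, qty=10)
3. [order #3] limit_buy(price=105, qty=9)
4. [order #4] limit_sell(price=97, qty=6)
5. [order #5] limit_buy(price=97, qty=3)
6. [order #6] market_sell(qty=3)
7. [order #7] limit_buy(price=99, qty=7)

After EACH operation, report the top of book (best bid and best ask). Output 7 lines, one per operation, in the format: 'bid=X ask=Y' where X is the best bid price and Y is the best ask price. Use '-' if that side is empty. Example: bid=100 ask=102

Answer: bid=- ask=96
bid=99 ask=-
bid=105 ask=-
bid=105 ask=-
bid=105 ask=-
bid=99 ask=-
bid=99 ask=-

Derivation:
After op 1 [order #1] limit_sell(price=96, qty=7): fills=none; bids=[-] asks=[#1:7@96]
After op 2 [order #2] limit_buy(price=99, qty=10): fills=#2x#1:7@96; bids=[#2:3@99] asks=[-]
After op 3 [order #3] limit_buy(price=105, qty=9): fills=none; bids=[#3:9@105 #2:3@99] asks=[-]
After op 4 [order #4] limit_sell(price=97, qty=6): fills=#3x#4:6@105; bids=[#3:3@105 #2:3@99] asks=[-]
After op 5 [order #5] limit_buy(price=97, qty=3): fills=none; bids=[#3:3@105 #2:3@99 #5:3@97] asks=[-]
After op 6 [order #6] market_sell(qty=3): fills=#3x#6:3@105; bids=[#2:3@99 #5:3@97] asks=[-]
After op 7 [order #7] limit_buy(price=99, qty=7): fills=none; bids=[#2:3@99 #7:7@99 #5:3@97] asks=[-]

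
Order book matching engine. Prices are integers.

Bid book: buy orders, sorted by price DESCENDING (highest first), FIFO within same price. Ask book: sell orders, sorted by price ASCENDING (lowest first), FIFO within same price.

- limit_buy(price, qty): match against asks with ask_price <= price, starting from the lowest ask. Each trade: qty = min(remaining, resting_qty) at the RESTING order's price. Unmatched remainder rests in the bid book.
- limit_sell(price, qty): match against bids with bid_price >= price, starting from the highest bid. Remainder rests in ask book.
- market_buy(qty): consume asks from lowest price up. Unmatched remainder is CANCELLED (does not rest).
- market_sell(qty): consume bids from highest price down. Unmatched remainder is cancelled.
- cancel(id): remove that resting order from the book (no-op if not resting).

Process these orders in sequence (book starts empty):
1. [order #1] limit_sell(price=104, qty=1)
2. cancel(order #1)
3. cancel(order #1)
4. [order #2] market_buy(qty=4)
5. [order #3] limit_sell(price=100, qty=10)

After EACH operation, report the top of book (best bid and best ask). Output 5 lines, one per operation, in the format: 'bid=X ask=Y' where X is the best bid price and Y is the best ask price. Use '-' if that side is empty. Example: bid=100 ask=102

Answer: bid=- ask=104
bid=- ask=-
bid=- ask=-
bid=- ask=-
bid=- ask=100

Derivation:
After op 1 [order #1] limit_sell(price=104, qty=1): fills=none; bids=[-] asks=[#1:1@104]
After op 2 cancel(order #1): fills=none; bids=[-] asks=[-]
After op 3 cancel(order #1): fills=none; bids=[-] asks=[-]
After op 4 [order #2] market_buy(qty=4): fills=none; bids=[-] asks=[-]
After op 5 [order #3] limit_sell(price=100, qty=10): fills=none; bids=[-] asks=[#3:10@100]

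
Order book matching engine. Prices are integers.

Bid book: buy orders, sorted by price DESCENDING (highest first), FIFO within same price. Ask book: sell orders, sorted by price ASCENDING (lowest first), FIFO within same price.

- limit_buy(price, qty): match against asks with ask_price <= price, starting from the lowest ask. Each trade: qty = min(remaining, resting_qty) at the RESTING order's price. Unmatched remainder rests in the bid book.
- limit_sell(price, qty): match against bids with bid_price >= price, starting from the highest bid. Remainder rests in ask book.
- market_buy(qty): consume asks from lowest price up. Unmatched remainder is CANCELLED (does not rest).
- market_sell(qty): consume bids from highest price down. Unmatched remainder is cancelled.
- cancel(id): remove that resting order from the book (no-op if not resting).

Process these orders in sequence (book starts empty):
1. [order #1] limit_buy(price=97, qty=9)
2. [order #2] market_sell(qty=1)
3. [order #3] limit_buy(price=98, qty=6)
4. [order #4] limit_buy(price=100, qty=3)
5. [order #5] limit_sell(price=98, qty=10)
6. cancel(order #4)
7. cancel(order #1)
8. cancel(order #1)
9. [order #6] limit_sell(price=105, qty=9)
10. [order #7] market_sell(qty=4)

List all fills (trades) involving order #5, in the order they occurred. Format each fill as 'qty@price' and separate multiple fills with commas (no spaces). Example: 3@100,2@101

Answer: 3@100,6@98

Derivation:
After op 1 [order #1] limit_buy(price=97, qty=9): fills=none; bids=[#1:9@97] asks=[-]
After op 2 [order #2] market_sell(qty=1): fills=#1x#2:1@97; bids=[#1:8@97] asks=[-]
After op 3 [order #3] limit_buy(price=98, qty=6): fills=none; bids=[#3:6@98 #1:8@97] asks=[-]
After op 4 [order #4] limit_buy(price=100, qty=3): fills=none; bids=[#4:3@100 #3:6@98 #1:8@97] asks=[-]
After op 5 [order #5] limit_sell(price=98, qty=10): fills=#4x#5:3@100 #3x#5:6@98; bids=[#1:8@97] asks=[#5:1@98]
After op 6 cancel(order #4): fills=none; bids=[#1:8@97] asks=[#5:1@98]
After op 7 cancel(order #1): fills=none; bids=[-] asks=[#5:1@98]
After op 8 cancel(order #1): fills=none; bids=[-] asks=[#5:1@98]
After op 9 [order #6] limit_sell(price=105, qty=9): fills=none; bids=[-] asks=[#5:1@98 #6:9@105]
After op 10 [order #7] market_sell(qty=4): fills=none; bids=[-] asks=[#5:1@98 #6:9@105]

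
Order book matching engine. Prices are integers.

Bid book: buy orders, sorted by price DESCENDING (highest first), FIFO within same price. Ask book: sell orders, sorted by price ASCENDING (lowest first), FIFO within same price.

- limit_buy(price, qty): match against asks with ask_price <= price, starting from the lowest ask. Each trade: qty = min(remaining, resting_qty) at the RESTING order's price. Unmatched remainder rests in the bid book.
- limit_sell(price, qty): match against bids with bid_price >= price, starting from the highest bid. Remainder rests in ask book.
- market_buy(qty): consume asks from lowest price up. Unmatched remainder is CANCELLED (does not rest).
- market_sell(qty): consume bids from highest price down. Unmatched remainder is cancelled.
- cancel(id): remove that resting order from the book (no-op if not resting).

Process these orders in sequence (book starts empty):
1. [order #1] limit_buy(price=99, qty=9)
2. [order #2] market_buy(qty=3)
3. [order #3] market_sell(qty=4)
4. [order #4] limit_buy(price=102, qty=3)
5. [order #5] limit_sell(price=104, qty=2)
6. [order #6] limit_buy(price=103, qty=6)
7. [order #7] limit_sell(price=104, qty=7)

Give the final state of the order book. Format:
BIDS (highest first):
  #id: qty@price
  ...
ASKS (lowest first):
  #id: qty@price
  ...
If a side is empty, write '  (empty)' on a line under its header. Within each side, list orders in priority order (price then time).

After op 1 [order #1] limit_buy(price=99, qty=9): fills=none; bids=[#1:9@99] asks=[-]
After op 2 [order #2] market_buy(qty=3): fills=none; bids=[#1:9@99] asks=[-]
After op 3 [order #3] market_sell(qty=4): fills=#1x#3:4@99; bids=[#1:5@99] asks=[-]
After op 4 [order #4] limit_buy(price=102, qty=3): fills=none; bids=[#4:3@102 #1:5@99] asks=[-]
After op 5 [order #5] limit_sell(price=104, qty=2): fills=none; bids=[#4:3@102 #1:5@99] asks=[#5:2@104]
After op 6 [order #6] limit_buy(price=103, qty=6): fills=none; bids=[#6:6@103 #4:3@102 #1:5@99] asks=[#5:2@104]
After op 7 [order #7] limit_sell(price=104, qty=7): fills=none; bids=[#6:6@103 #4:3@102 #1:5@99] asks=[#5:2@104 #7:7@104]

Answer: BIDS (highest first):
  #6: 6@103
  #4: 3@102
  #1: 5@99
ASKS (lowest first):
  #5: 2@104
  #7: 7@104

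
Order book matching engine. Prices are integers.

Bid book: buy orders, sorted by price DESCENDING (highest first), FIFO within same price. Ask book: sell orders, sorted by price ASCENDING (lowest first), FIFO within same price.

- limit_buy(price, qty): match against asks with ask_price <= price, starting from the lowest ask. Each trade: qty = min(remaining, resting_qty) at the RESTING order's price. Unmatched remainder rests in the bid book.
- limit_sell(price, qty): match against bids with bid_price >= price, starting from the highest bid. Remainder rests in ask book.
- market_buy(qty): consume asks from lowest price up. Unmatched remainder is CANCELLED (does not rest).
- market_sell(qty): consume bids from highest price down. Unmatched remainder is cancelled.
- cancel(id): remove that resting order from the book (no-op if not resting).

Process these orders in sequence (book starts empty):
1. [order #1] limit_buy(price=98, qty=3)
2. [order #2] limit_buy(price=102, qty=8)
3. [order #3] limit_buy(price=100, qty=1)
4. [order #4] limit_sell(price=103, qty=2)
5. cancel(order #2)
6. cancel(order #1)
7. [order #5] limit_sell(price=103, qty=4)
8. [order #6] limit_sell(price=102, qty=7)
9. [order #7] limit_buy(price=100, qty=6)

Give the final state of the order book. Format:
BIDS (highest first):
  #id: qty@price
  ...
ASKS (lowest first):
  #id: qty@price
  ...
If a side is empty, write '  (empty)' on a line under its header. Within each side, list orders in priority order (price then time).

After op 1 [order #1] limit_buy(price=98, qty=3): fills=none; bids=[#1:3@98] asks=[-]
After op 2 [order #2] limit_buy(price=102, qty=8): fills=none; bids=[#2:8@102 #1:3@98] asks=[-]
After op 3 [order #3] limit_buy(price=100, qty=1): fills=none; bids=[#2:8@102 #3:1@100 #1:3@98] asks=[-]
After op 4 [order #4] limit_sell(price=103, qty=2): fills=none; bids=[#2:8@102 #3:1@100 #1:3@98] asks=[#4:2@103]
After op 5 cancel(order #2): fills=none; bids=[#3:1@100 #1:3@98] asks=[#4:2@103]
After op 6 cancel(order #1): fills=none; bids=[#3:1@100] asks=[#4:2@103]
After op 7 [order #5] limit_sell(price=103, qty=4): fills=none; bids=[#3:1@100] asks=[#4:2@103 #5:4@103]
After op 8 [order #6] limit_sell(price=102, qty=7): fills=none; bids=[#3:1@100] asks=[#6:7@102 #4:2@103 #5:4@103]
After op 9 [order #7] limit_buy(price=100, qty=6): fills=none; bids=[#3:1@100 #7:6@100] asks=[#6:7@102 #4:2@103 #5:4@103]

Answer: BIDS (highest first):
  #3: 1@100
  #7: 6@100
ASKS (lowest first):
  #6: 7@102
  #4: 2@103
  #5: 4@103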